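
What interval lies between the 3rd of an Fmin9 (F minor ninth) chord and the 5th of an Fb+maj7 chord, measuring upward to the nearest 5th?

Fmin9 (F minor ninth) has Ab as its 3rd, and Fb+maj7 has C as its 5th.
From Ab to C is 4 semitones, exactly the major third.

major 3rd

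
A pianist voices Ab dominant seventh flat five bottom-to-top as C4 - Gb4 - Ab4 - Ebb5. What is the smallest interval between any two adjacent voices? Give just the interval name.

Adjacent intervals: C4→Gb4 = diminished fifth; Gb4→Ab4 = major second; Ab4→Ebb5 = diminished fifth.
The smallest is Gb4 to Ab4, a major second (2 semitones).

major 2nd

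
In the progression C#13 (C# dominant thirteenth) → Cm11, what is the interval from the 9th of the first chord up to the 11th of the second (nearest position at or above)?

d3

The 9th of C#13 (C# dominant thirteenth) is D#; the 11th of Cm11 is F.
D# up to F is 2 semitones, a whole step narrower than a major third, so the interval is diminished.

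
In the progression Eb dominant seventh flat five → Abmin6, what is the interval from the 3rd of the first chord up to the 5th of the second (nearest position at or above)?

Eb dominant seventh flat five has G as its 3rd, and Abmin6 has Eb as its 5th.
G up to Eb is 8 semitones, a half step narrower than a major sixth, so the interval is minor.

m6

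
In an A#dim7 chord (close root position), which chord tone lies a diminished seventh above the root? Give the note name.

Spelling the chord: A#, C#, E, G.
The root is A#. A diminished seventh above A# is G.
G is the chord's 7th.

G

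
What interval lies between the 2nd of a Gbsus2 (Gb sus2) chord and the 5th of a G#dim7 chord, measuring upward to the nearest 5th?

A4

Gbsus2 (Gb sus2) has Ab as its 2nd, and G#dim7 has D as its 5th.
4 letter names make it a fourth; at 6 semitones (a half step wider than perfect) the quality is augmented.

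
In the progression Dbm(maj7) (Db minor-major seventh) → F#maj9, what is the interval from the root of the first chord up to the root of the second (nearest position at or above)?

Dbm(maj7) (Db minor-major seventh) has Db as its root, and F#maj9 has F# as its root.
From Db to F#: 5 semitones over a third = augmented.

augmented 3rd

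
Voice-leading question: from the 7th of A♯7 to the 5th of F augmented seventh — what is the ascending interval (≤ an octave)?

perfect 4th

A♯7 has G♯ as its 7th, and F augmented seventh has C♯ as its 5th.
From G♯ to C♯ is 5 semitones, exactly the perfect fourth.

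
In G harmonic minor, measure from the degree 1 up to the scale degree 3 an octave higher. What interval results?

G harmonic minor: G A Bb C D Eb F#.
The degree 1 is G and the degree 3 (up an octave) is Bb.
From G to Bb: 15 semitones over a tenth = minor.

minor tenth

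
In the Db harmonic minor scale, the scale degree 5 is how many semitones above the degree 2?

The scale is Db Eb Fb Gb Ab Bbb C.
Eb up to Ab is a perfect fourth — 5 semitones.

5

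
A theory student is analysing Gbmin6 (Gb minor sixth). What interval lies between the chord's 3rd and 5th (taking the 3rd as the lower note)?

The chord tones of Gbmin6 are Gb-Bbb-Db-Eb.
That puts Bbb below Db.
Counting 3 letters and 4 half steps from Bbb gives a major third.

M3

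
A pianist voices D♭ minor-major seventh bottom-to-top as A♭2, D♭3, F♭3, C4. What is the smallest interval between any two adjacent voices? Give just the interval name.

minor third

Adjacent intervals: A♭2→D♭3 = perfect fourth; D♭3→F♭3 = minor third; F♭3→C4 = augmented fifth.
The smallest is D♭3 to F♭3, a minor third (3 semitones).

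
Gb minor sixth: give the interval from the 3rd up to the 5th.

Gbm6 is spelled Gb Bbb Db Eb.
The 3rd is Bbb and the 5th is Db.
Counting 3 letters and 4 half steps from Bbb gives a major third.

major third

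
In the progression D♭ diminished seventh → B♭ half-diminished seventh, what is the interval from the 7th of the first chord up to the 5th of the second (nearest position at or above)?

augmented fourth

The 7th of D♭ diminished seventh is C𝄫; the 5th of B♭ half-diminished seventh is F♭.
4 letter names make it a fourth; at 6 semitones (a half step wider than perfect) the quality is augmented.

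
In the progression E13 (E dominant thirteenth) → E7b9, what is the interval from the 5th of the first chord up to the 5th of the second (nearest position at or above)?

The 5th of E13 (E dominant thirteenth) is B; the 5th of E7b9 is B.
Counting 1 letters and 0 half steps from B gives a perfect unison.

perfect unison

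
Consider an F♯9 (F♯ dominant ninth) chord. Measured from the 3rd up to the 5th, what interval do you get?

The chord tones of F♯9 are F♯-A♯-C♯-E-G♯.
3rd = A♯; 5th = C♯.
3 letter names make it a third; at 3 semitones (a half step narrower than major) the quality is minor.

minor 3rd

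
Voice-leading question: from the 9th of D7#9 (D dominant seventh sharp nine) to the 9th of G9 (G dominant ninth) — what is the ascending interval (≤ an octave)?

D7#9 (D dominant seventh sharp nine) has E♯ as its 9th, and G9 (G dominant ninth) has A as its 9th.
4 letter names make it a fourth; at 4 semitones (a half step narrower than perfect) the quality is diminished.

d4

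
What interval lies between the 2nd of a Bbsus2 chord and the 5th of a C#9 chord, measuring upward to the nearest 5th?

augmented fifth

Bbsus2 has C as its 2nd, and C#9 has G# as its 5th.
From C to G#: 8 semitones over a fifth = augmented.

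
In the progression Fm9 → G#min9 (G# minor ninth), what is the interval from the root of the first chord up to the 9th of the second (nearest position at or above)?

Fm9 has F as its root, and G#min9 (G# minor ninth) has A# as its 9th.
From F to A#: 5 semitones over a third = augmented.

augmented third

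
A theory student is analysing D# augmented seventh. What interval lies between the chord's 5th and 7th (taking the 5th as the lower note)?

Spelling the chord: D# F## A## C#.
So we need the interval from A## up to C#.
3 letter names make it a third; at 2 semitones (a whole step narrower than major) the quality is diminished.

d3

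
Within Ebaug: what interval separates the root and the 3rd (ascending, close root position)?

major third

Eb+ is spelled Eb, G, B.
The root is Eb and the 3rd is G.
From Eb to G is 4 semitones, exactly the major third.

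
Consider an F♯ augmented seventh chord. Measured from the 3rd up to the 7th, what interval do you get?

d5

F♯+7 is spelled F♯, A♯, C𝄪, E.
The 3rd is A♯ and the 7th is E.
5 letter names make it a fifth; at 6 semitones (a half step narrower than perfect) the quality is diminished.
This 3–7 tritone is the characteristic tension at the heart of the dominant sound.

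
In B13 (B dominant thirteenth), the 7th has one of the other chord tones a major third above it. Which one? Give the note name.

Spelling the chord: B, D#, F#, A, C#, G#.
The 7th is A. A major third above A is C#.
C# is the chord's 9th.

C#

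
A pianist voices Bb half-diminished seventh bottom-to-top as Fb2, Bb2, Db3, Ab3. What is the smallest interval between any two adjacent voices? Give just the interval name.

Adjacent intervals: Fb2→Bb2 = augmented fourth; Bb2→Db3 = minor third; Db3→Ab3 = perfect fifth.
The smallest is Bb2 to Db3, a minor third (3 semitones).

minor third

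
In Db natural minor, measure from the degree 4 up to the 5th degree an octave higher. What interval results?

Spelling Db natural minor: Db Eb Fb Gb Ab Bbb Cb.
So we need the interval from Gb up to Ab.
From Gb to Ab is 14 semitones, exactly the major ninth.

major 9th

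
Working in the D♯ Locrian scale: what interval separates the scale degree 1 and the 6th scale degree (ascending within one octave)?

Spelling the D♯ Locrian scale: D♯ E F♯ G♯ A B C♯.
The scale degree 1 is D♯ and the scale degree 6 is B.
D♯ up to B is 8 semitones, a half step narrower than a major sixth, so the interval is minor.

minor 6th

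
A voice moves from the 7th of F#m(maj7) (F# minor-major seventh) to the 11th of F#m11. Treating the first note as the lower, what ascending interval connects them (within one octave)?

F#m(maj7) (F# minor-major seventh) has E# as its 7th, and F#m11 has B as its 11th.
From E# to B: 6 semitones over a fifth = diminished.

diminished 5th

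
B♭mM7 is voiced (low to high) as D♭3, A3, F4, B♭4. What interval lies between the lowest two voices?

Those voices are D♭3 and A3.
From D♭ to A: 8 semitones over a fifth = augmented.

augmented 5th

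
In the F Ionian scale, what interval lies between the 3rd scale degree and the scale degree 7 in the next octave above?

F major: F G A Bb C D E.
That puts A below E.
From A to E is 19 semitones, exactly the perfect twelfth.

perfect twelfth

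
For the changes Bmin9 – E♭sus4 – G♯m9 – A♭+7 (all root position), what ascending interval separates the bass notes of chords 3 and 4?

The roots are G♯ and A♭.
From G♯ to A♭: 0 semitones over a second = diminished.

diminished second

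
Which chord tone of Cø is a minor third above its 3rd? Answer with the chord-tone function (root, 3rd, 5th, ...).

5th

The chord tones of Cm7b5 are C, E♭, G♭, B♭.
The 3rd is E♭. A minor third above E♭ is G♭.
G♭ is the chord's 5th.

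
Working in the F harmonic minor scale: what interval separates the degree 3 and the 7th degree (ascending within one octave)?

The scale runs F G Ab Bb C Db E.
Degree 3 = Ab; 7th scale degree = E.
Ab up to E is 8 semitones, a half step wider than a perfect fifth, so the interval is augmented.

augmented 5th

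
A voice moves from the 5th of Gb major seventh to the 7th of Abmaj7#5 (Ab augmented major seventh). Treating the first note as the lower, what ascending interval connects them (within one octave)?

augmented fourth

Gb major seventh has Db as its 5th, and Abmaj7#5 (Ab augmented major seventh) has G as its 7th.
From Db to G: 6 semitones over a fourth = augmented.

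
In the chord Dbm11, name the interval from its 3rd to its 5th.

Dbm11 (Db minor eleventh): Db–Fb–Ab–Cb–Eb–Gb.
The 3rd is Fb and the 5th is Ab.
From Fb to Ab is 4 semitones, exactly the major third.

M3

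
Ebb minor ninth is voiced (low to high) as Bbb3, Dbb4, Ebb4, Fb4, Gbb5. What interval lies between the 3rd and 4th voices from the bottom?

Those voices are Ebb4 and Fb4.
From Ebb to Fb is 2 semitones, exactly the major second.

M2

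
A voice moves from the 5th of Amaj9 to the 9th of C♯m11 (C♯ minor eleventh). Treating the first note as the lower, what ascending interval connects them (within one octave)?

major seventh

The 5th of Amaj9 is E; the 9th of C♯m11 (C♯ minor eleventh) is D♯.
From E to D♯ is 11 semitones, exactly the major seventh.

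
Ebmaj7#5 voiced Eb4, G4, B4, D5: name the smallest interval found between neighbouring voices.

Adjacent intervals: Eb4→G4 = major third; G4→B4 = major third; B4→D5 = minor third.
The smallest is B4 to D5, a minor third (3 semitones).

minor 3rd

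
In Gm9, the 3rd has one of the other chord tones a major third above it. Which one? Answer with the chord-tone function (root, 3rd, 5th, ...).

5th

Gm9: G–Bb–D–F–A.
The 3rd is Bb. A major third above Bb is D.
D is the chord's 5th.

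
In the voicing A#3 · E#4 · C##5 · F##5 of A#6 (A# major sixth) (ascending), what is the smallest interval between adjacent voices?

perfect fourth

Adjacent intervals: A#3→E#4 = perfect fifth; E#4→C##5 = major sixth; C##5→F##5 = perfect fourth.
The smallest is C##5 to F##5, a perfect fourth (5 semitones).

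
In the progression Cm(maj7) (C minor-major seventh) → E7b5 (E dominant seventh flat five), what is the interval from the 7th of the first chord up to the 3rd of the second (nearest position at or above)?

Cm(maj7) (C minor-major seventh) has B as its 7th, and E7b5 (E dominant seventh flat five) has G♯ as its 3rd.
From B to G♯ is 9 semitones, exactly the major sixth.

major 6th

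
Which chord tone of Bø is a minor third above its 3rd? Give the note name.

Bø7 (B half-diminished seventh) is spelled B–D–F–A.
The 3rd is D. A minor third above D is F.
F is the chord's 5th.

F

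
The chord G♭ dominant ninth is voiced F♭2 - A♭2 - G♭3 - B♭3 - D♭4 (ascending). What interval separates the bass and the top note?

M13

The outer voices are F♭2 and D♭4.
From F♭ to D♭ is 21 semitones, exactly the major thirteenth.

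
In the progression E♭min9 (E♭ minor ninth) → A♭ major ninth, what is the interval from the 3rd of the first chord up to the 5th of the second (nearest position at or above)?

The 3rd of E♭min9 (E♭ minor ninth) is G♭; the 5th of A♭ major ninth is E♭.
Counting 6 letters and 9 half steps from G♭ gives a major sixth.

M6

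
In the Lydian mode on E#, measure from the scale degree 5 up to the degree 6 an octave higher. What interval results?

M9

E# lydian: E# F## G## A## B# C## D##.
Scale degree 5 = B#; 6th degree (up an octave) = C##.
Counting 9 letters and 14 half steps from B# gives a major ninth.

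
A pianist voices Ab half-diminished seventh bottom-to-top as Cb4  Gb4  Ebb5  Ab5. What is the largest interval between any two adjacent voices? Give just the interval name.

minor sixth

Adjacent intervals: Cb4→Gb4 = perfect fifth; Gb4→Ebb5 = minor sixth; Ebb5→Ab5 = augmented fourth.
The largest is Gb4 to Ebb5, a minor sixth (8 semitones).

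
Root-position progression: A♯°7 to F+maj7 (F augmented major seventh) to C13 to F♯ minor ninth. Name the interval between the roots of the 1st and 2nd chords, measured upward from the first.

The roots are A♯ and F.
From A♯ to F: 7 semitones over a sixth = diminished.

diminished sixth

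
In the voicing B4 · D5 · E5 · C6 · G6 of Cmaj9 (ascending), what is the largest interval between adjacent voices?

Adjacent intervals: B4→D5 = minor third; D5→E5 = major second; E5→C6 = minor sixth; C6→G6 = perfect fifth.
The largest is E5 to C6, a minor sixth (8 semitones).

minor 6th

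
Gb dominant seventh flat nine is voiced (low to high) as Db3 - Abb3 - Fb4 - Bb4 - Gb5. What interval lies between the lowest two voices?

Those voices are Db3 and Abb3.
Db up to Abb is 6 semitones, a half step narrower than a perfect fifth, so the interval is diminished.

diminished fifth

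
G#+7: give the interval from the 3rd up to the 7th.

diminished fifth

G#aug7 (G# augmented seventh): G# B# D## F#.
So we need the interval from B# up to F#.
5 letter names make it a fifth; at 6 semitones (a half step narrower than perfect) the quality is diminished.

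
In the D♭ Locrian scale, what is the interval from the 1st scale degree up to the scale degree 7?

minor seventh

The scale runs D♭ E𝄫 F♭ G♭ A𝄫 B𝄫 C♭.
So we need the interval from D♭ up to C♭.
7 letter names make it a seventh; at 10 semitones (a half step narrower than major) the quality is minor.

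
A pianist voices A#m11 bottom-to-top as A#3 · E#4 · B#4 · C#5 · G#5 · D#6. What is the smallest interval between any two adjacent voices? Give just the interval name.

Adjacent intervals: A#3→E#4 = perfect fifth; E#4→B#4 = perfect fifth; B#4→C#5 = minor second; C#5→G#5 = perfect fifth; G#5→D#6 = perfect fifth.
The smallest is B#4 to C#5, a minor second (1 semitone).

minor 2nd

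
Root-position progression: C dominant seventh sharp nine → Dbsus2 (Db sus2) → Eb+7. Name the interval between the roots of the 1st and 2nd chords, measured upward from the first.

The roots are C and Db.
From C to Db: 1 semitone over a second = minor.

minor 2nd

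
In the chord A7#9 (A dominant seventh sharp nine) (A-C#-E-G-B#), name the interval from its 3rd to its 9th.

That puts C# below B#.
From C# to B# is 11 semitones, exactly the major seventh.

major seventh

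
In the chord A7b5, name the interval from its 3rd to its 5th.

A dominant seventh flat five is spelled A-C#-Eb-G.
3rd = C#; 5th = Eb.
From C# to Eb: 2 semitones over a third = diminished.

diminished third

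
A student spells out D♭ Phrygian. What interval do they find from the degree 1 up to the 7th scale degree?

m7

Spelling D♭ Phrygian: D♭ E𝄫 F♭ G♭ A♭ B𝄫 C♭.
So we need the interval from D♭ up to C♭.
7 letter names make it a seventh; at 10 semitones (a half step narrower than major) the quality is minor.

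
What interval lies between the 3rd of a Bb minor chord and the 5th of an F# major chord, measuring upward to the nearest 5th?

Bb minor has Db as its 3rd, and F# major has C# as its 5th.
7 letter names make it a seventh; at 12 semitones (a half step wider than major) the quality is augmented.

augmented 7th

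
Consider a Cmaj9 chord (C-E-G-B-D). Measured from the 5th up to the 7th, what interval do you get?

That puts G below B.
Counting 3 letters and 4 half steps from G gives a major third.

major third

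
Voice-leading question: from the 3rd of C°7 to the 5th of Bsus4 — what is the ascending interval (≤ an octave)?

A2

C°7 has Eb as its 3rd, and Bsus4 has F# as its 5th.
From Eb to F#: 3 semitones over a second = augmented.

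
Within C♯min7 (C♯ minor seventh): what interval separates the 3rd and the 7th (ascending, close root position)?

perfect fifth

Spelling the chord: C♯, E, G♯, B.
The 3rd is E and the 7th is B.
Counting 5 letters and 7 half steps from E gives a perfect fifth.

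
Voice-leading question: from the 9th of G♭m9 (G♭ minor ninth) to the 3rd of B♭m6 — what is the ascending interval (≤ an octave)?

The 9th of G♭m9 (G♭ minor ninth) is A♭; the 3rd of B♭m6 is D♭.
Counting 4 letters and 5 half steps from A♭ gives a perfect fourth.

perfect fourth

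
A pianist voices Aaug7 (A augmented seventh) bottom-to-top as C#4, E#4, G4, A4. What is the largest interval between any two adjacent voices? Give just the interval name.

major 3rd

Adjacent intervals: C#4→E#4 = major third; E#4→G4 = diminished third; G4→A4 = major second.
The largest is C#4 to E#4, a major third (4 semitones).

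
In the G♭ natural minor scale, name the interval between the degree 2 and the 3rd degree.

The scale runs G♭ A♭ B𝄫 C♭ D♭ E𝄫 F♭.
The degree 2 is A♭ and the 3rd scale degree is B𝄫.
A♭ up to B𝄫 is 1 semitone, a half step narrower than a major second, so the interval is minor.

minor 2nd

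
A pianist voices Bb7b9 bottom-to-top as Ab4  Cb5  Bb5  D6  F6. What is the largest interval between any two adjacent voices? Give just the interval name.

major seventh

Adjacent intervals: Ab4→Cb5 = minor third; Cb5→Bb5 = major seventh; Bb5→D6 = major third; D6→F6 = minor third.
The largest is Cb5 to Bb5, a major seventh (11 semitones).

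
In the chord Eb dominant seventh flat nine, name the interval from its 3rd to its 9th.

The chord tones of Eb7b9 (Eb dominant seventh flat nine) are Eb–G–Bb–Db–Fb.
That puts G below Fb.
From G to Fb: 9 semitones over a seventh = diminished.

diminished seventh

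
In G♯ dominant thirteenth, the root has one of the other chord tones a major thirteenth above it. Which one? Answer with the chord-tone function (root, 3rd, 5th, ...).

G♯13 (G♯ dominant thirteenth) is spelled G♯–B♯–D♯–F♯–A♯–E♯.
The root is G♯. A major thirteenth above G♯ is E♯.
E♯ is the chord's 13th.

13th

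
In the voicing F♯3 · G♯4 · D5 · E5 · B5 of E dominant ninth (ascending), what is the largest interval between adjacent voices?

major ninth

Adjacent intervals: F♯3→G♯4 = major ninth; G♯4→D5 = diminished fifth; D5→E5 = major second; E5→B5 = perfect fifth.
The largest is F♯3 to G♯4, a major ninth (14 semitones).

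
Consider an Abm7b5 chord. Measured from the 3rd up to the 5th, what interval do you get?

minor third

The chord tones of Abm7b5 (Ab half-diminished seventh) are Ab Cb Ebb Gb.
The 3rd is Cb and the 5th is Ebb.
3 letter names make it a third; at 3 semitones (a half step narrower than major) the quality is minor.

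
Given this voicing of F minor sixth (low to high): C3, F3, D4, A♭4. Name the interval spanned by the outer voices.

minor thirteenth

The outer voices are C3 and A♭4.
13 letter names make it a thirteenth; at 20 semitones (a half step narrower than major) the quality is minor.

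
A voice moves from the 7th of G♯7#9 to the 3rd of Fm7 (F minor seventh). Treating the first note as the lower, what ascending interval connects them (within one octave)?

diminished third

G♯7#9 has F♯ as its 7th, and Fm7 (F minor seventh) has A♭ as its 3rd.
3 letter names make it a third; at 2 semitones (a whole step narrower than major) the quality is diminished.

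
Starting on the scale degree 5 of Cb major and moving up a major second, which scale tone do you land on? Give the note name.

Ab

The scale is Cb Db Eb Fb Gb Ab Bb.
The scale degree 5 is Gb; a major second above that is Ab — scale degree 6.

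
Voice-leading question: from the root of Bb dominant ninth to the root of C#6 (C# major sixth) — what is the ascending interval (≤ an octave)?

augmented second

The root of Bb dominant ninth is Bb; the root of C#6 (C# major sixth) is C#.
Bb up to C# is 3 semitones, a half step wider than a major second, so the interval is augmented.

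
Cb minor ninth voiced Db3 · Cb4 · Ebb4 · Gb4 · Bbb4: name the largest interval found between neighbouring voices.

Adjacent intervals: Db3→Cb4 = minor seventh; Cb4→Ebb4 = minor third; Ebb4→Gb4 = major third; Gb4→Bbb4 = minor third.
The largest is Db3 to Cb4, a minor seventh (10 semitones).

m7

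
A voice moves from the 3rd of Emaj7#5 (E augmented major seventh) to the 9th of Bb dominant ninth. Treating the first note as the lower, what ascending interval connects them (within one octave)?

Emaj7#5 (E augmented major seventh) has G# as its 3rd, and Bb dominant ninth has C as its 9th.
4 letter names make it a fourth; at 4 semitones (a half step narrower than perfect) the quality is diminished.

diminished 4th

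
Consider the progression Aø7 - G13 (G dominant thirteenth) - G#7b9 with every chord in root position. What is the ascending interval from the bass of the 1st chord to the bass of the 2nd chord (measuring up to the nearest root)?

m7

The roots are A and G.
7 letter names make it a seventh; at 10 semitones (a half step narrower than major) the quality is minor.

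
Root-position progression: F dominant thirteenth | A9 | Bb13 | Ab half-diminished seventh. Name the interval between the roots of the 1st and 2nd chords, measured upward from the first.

The roots are F and A.
F up to A spans 3 letter names and 4 semitones — a major third.

major third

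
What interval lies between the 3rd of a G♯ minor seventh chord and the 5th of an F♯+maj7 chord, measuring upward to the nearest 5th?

A2

G♯ minor seventh has B as its 3rd, and F♯+maj7 has C𝄪 as its 5th.
B up to C𝄪 is 3 semitones, a half step wider than a major second, so the interval is augmented.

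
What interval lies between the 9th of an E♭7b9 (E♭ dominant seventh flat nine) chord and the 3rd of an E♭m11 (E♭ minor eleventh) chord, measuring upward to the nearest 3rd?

M2

The 9th of E♭7b9 (E♭ dominant seventh flat nine) is F♭; the 3rd of E♭m11 (E♭ minor eleventh) is G♭.
From F♭ to G♭ is 2 semitones, exactly the major second.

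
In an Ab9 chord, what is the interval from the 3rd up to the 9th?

minor seventh

Ab9: Ab C Eb Gb Bb.
So we need the interval from C up to Bb.
7 letter names make it a seventh; at 10 semitones (a half step narrower than major) the quality is minor.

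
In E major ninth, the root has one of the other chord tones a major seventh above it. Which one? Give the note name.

D#

The chord tones of Emaj9 are E-G#-B-D#-F#.
The root is E. A major seventh above E is D#.
D# is the chord's 7th.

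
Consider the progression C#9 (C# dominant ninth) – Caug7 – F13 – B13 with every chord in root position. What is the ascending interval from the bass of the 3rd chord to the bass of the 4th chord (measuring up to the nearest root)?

The roots are F and B.
4 letter names make it a fourth; at 6 semitones (a half step wider than perfect) the quality is augmented.

augmented fourth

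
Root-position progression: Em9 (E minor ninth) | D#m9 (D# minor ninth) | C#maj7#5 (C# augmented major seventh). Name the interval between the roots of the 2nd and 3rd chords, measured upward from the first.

The roots are D# and C#.
D# up to C# is 10 semitones, a half step narrower than a major seventh, so the interval is minor.

minor seventh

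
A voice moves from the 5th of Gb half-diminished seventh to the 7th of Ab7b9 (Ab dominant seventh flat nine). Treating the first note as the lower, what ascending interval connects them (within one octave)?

augmented 4th

Gb half-diminished seventh has Dbb as its 5th, and Ab7b9 (Ab dominant seventh flat nine) has Gb as its 7th.
4 letter names make it a fourth; at 6 semitones (a half step wider than perfect) the quality is augmented.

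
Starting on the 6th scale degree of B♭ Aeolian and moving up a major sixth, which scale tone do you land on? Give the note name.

Eb

The scale is B♭ C D♭ E♭ F G♭ A♭.
The 6th scale degree is G♭; a major sixth above that is E♭ — scale degree 4.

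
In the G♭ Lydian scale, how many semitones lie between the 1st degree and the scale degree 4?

6

The scale is G♭ A♭ B♭ C D♭ E♭ F.
G♭ up to C is an augmented fourth — 6 semitones.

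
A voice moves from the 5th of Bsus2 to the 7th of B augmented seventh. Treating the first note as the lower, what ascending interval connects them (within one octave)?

minor third

The 5th of Bsus2 is F#; the 7th of B augmented seventh is A.
F# up to A is 3 semitones, a half step narrower than a major third, so the interval is minor.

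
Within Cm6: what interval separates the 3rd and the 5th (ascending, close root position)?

Cmin6 (C minor sixth): C–Eb–G–A.
3rd = Eb; 5th = G.
Eb up to G spans 3 letter names and 4 semitones — a major third.

major third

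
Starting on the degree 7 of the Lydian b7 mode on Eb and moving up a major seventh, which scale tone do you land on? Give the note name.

C

The scale is Eb F G A Bb C Db.
The degree 7 is Db; a major seventh above that is C — scale degree 6.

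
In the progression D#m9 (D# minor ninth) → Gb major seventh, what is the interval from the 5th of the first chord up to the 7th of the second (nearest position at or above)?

The 5th of D#m9 (D# minor ninth) is A#; the 7th of Gb major seventh is F.
A# up to F is 7 semitones, a whole step narrower than a major sixth, so the interval is diminished.

diminished sixth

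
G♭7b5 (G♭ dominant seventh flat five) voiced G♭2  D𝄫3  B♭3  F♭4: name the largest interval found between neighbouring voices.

augmented sixth

Adjacent intervals: G♭2→D𝄫3 = diminished fifth; D𝄫3→B♭3 = augmented sixth; B♭3→F♭4 = diminished fifth.
The largest is D𝄫3 to B♭3, an augmented sixth (10 semitones).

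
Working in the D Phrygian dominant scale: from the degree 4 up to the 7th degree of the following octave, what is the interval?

P11

Spelling the D Phrygian dominant scale: D E♭ F♯ G A B♭ C.
The degree 4 is G and the 7th degree (up an octave) is C.
G up to C spans 11 letter names and 17 semitones — a perfect eleventh.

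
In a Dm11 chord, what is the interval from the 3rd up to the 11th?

major ninth

D minor eleventh is spelled D-F-A-C-E-G.
The 3rd is F and the 11th is G.
Counting 9 letters and 14 half steps from F gives a major ninth.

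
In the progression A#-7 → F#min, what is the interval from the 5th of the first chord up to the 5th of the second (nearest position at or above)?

minor sixth

A#-7 has E# as its 5th, and F#min has C# as its 5th.
From E# to C#: 8 semitones over a sixth = minor.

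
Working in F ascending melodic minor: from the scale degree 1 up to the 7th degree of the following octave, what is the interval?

major fourteenth

Spelling F ascending melodic minor: F G A♭ B♭ C D E.
The scale degree 1 is F and the 7th degree (up an octave) is E.
Counting 14 letters and 23 half steps from F gives a major fourteenth.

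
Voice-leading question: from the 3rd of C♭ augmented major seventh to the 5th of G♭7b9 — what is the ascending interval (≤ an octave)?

The 3rd of C♭ augmented major seventh is E♭; the 5th of G♭7b9 is D♭.
7 letter names make it a seventh; at 10 semitones (a half step narrower than major) the quality is minor.

minor 7th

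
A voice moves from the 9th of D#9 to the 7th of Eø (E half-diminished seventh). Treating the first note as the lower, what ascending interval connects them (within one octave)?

D#9 has E# as its 9th, and Eø (E half-diminished seventh) has D as its 7th.
7 letter names make it a seventh; at 9 semitones (a whole step narrower than major) the quality is diminished.

diminished 7th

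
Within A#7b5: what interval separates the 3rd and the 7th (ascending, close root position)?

Spelling the chord: A#–C##–E–G#.
3rd = C##; 7th = G#.
C## up to G# is 6 semitones, a half step narrower than a perfect fifth, so the interval is diminished.
This 3–7 tritone is the characteristic tension at the heart of the dominant sound.

diminished fifth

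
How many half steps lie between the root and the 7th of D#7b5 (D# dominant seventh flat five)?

Spelling the chord: D#-F##-A-C#.
D# to C# is a minor seventh: 10 semitones.

10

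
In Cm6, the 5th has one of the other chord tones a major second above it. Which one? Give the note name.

A

Spelling the chord: C, Eb, G, A.
The 5th is G. A major second above G is A.
A is the chord's 6th.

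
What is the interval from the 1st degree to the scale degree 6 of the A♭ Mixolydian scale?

major sixth

The scale runs A♭ B♭ C D♭ E♭ F G♭.
The 1st degree is A♭ and the 6th degree is F.
Counting 6 letters and 9 half steps from A♭ gives a major sixth.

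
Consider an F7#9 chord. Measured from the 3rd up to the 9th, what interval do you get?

F7#9 is spelled F–A–C–Eb–G#.
That puts A below G#.
Counting 7 letters and 11 half steps from A gives a major seventh.

major seventh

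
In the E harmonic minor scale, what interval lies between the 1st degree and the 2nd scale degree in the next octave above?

Spelling the E harmonic minor scale: E F# G A B C D#.
So we need the interval from E up to F#.
Counting 9 letters and 14 half steps from E gives a major ninth.

major ninth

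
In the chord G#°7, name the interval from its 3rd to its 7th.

Spelling the chord: G# B D F.
So we need the interval from B up to F.
5 letter names make it a fifth; at 6 semitones (a half step narrower than perfect) the quality is diminished.

diminished fifth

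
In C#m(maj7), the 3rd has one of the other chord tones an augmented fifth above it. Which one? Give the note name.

B#

The chord tones of C#m(maj7) are C# E G# B#.
The 3rd is E. An augmented fifth above E is B#.
B# is the chord's 7th.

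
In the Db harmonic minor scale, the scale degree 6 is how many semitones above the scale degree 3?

5

The scale is Db Eb Fb Gb Ab Bbb C.
Fb up to Bbb is a perfect fourth — 5 semitones.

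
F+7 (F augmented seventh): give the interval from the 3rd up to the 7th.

F+7: F-A-C#-Eb.
3rd = A; 7th = Eb.
5 letter names make it a fifth; at 6 semitones (a half step narrower than perfect) the quality is diminished.
That tritone between 3rd and 7th is what gives the dominant seventh its pull toward resolution.

diminished 5th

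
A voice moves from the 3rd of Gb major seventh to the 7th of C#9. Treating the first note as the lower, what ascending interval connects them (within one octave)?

augmented unison

The 3rd of Gb major seventh is Bb; the 7th of C#9 is B.
Bb up to B is 1 semitone, a half step wider than a perfect unison, so the interval is augmented.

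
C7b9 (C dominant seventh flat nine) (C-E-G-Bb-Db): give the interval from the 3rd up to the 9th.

The 3rd is E and the 9th is Db.
E up to Db is 9 semitones, a whole step narrower than a major seventh, so the interval is diminished.

d7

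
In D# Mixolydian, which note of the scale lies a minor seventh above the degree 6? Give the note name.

A#

The scale is D# E# F## G# A# B# C#.
The degree 6 is B#; a minor seventh above that is A# — scale degree 5.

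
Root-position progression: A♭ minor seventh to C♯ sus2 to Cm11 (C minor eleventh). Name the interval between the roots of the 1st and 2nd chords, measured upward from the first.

The roots are A♭ and C♯.
A♭ up to C♯ is 5 semitones, a half step wider than a major third, so the interval is augmented.

A3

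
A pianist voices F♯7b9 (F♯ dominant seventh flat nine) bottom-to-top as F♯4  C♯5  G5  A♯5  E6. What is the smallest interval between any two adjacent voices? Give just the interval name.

Adjacent intervals: F♯4→C♯5 = perfect fifth; C♯5→G5 = diminished fifth; G5→A♯5 = augmented second; A♯5→E6 = diminished fifth.
The smallest is G5 to A♯5, an augmented second (3 semitones).

A2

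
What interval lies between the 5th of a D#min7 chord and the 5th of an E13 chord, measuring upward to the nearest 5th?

minor second

D#min7 has A# as its 5th, and E13 has B as its 5th.
2 letter names make it a second; at 1 semitone (a half step narrower than major) the quality is minor.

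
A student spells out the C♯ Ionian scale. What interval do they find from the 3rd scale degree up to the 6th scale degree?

perfect 4th

Spelling the C♯ Ionian scale: C♯ D♯ E♯ F♯ G♯ A♯ B♯.
The 3rd scale degree is E♯ and the 6th degree is A♯.
E♯ up to A♯ spans 4 letter names and 5 semitones — a perfect fourth.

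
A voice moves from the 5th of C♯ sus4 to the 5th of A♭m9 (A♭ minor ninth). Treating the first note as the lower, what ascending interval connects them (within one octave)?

C♯ sus4 has G♯ as its 5th, and A♭m9 (A♭ minor ninth) has E♭ as its 5th.
From G♯ to E♭: 7 semitones over a sixth = diminished.

diminished 6th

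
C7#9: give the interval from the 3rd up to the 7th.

diminished 5th

The chord tones of C dominant seventh sharp nine are C–E–G–B♭–D♯.
So we need the interval from E up to B♭.
E up to B♭ is 6 semitones, a half step narrower than a perfect fifth, so the interval is diminished.
That tritone between 3rd and 7th is what gives the dominant seventh its pull toward resolution.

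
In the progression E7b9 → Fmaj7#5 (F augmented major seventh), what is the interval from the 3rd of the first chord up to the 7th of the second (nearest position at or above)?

m6

The 3rd of E7b9 is G#; the 7th of Fmaj7#5 (F augmented major seventh) is E.
From G# to E: 8 semitones over a sixth = minor.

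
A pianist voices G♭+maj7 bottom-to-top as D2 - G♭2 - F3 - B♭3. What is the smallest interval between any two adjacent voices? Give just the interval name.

diminished fourth

Adjacent intervals: D2→G♭2 = diminished fourth; G♭2→F3 = major seventh; F3→B♭3 = perfect fourth.
The smallest is D2 to G♭2, a diminished fourth (4 semitones).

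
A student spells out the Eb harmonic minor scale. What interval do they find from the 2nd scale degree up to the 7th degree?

major sixth

The scale runs Eb F Gb Ab Bb Cb D.
That puts F below D.
From F to D is 9 semitones, exactly the major sixth.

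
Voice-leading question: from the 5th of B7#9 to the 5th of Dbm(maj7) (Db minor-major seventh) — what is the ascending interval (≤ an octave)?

The 5th of B7#9 is F#; the 5th of Dbm(maj7) (Db minor-major seventh) is Ab.
F# up to Ab is 2 semitones, a whole step narrower than a major third, so the interval is diminished.

diminished 3rd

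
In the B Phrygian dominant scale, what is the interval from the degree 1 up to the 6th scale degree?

Spelling the B Phrygian dominant scale: B C D♯ E F♯ G A.
That puts B below G.
B up to G is 8 semitones, a half step narrower than a major sixth, so the interval is minor.

m6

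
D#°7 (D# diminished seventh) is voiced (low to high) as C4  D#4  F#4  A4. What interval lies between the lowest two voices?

Those voices are C4 and D#4.
From C to D#: 3 semitones over a second = augmented.

augmented second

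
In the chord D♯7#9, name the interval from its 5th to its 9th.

A5

The chord tones of D♯7#9 are D♯–F𝄪–A♯–C♯–E𝄪.
That puts A♯ below E𝄪.
5 letter names make it a fifth; at 8 semitones (a half step wider than perfect) the quality is augmented.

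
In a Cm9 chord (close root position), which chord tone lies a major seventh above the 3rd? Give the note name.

D

Spelling the chord: C–Eb–G–Bb–D.
The 3rd is Eb. A major seventh above Eb is D.
D is the chord's 9th.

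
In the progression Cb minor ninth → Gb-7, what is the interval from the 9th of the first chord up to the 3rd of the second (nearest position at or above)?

Cb minor ninth has Db as its 9th, and Gb-7 has Bbb as its 3rd.
6 letter names make it a sixth; at 8 semitones (a half step narrower than major) the quality is minor.

minor sixth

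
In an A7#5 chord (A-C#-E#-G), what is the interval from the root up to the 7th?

minor seventh

The root is A and the 7th is G.
A up to G is 10 semitones, a half step narrower than a major seventh, so the interval is minor.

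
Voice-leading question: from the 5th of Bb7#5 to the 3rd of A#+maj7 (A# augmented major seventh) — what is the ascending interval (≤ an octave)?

The 5th of Bb7#5 is F#; the 3rd of A#+maj7 (A# augmented major seventh) is C##.
From F# to C##: 8 semitones over a fifth = augmented.

augmented fifth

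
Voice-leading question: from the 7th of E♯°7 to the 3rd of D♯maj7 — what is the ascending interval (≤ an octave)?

E♯°7 has D as its 7th, and D♯maj7 has F𝄪 as its 3rd.
From D to F𝄪: 5 semitones over a third = augmented.

augmented third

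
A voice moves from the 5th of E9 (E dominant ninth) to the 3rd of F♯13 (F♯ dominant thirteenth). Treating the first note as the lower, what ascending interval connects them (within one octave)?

The 5th of E9 (E dominant ninth) is B; the 3rd of F♯13 (F♯ dominant thirteenth) is A♯.
From B to A♯ is 11 semitones, exactly the major seventh.

major seventh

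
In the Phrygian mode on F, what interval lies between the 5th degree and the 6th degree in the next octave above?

F phrygian: F G♭ A♭ B♭ C D♭ E♭.
So we need the interval from C up to D♭.
9 letter names make it a ninth; at 13 semitones (a half step narrower than major) the quality is minor.

minor ninth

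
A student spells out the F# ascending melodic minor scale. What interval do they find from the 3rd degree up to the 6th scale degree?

augmented fourth

Spelling the F# ascending melodic minor scale: F# G# A B C# D# E#.
So we need the interval from A up to D#.
From A to D#: 6 semitones over a fourth = augmented.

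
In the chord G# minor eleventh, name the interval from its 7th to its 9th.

major 3rd

G#m11 (G# minor eleventh): G# B D# F# A# C#.
7th = F#; 9th = A#.
F# up to A# spans 3 letter names and 4 semitones — a major third.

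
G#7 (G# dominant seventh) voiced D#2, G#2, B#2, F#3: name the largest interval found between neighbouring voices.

diminished fifth

Adjacent intervals: D#2→G#2 = perfect fourth; G#2→B#2 = major third; B#2→F#3 = diminished fifth.
The largest is B#2 to F#3, a diminished fifth (6 semitones).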